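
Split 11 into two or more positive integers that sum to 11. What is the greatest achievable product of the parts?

Let g[k] be the best product for length k (with at least one cut). For each first piece i, the rest contributes max(k−i, g[k−i]).
g[2] = 1*max(1,0) = 1*1 = 1
g[3] = max(1*2, 2*1) = 2
g[4] = max(1*3, 2*2, 3*1) = 4
g[5] = max(1*4, 2*3, 3*2, 4*1) = 6
g[6] = max(1*6, 2*4, 3*3, 4*2, 5*1) = 9
g[7] = max(1*9, 2*6, 3*4, 4*3, 5*2, 6*1) = 12
g[8] = max(1*12, 2*9, 3*6, …, 6*2, 7*1) = 18
g[9] = max(1*18, 2*12, 3*9, …, 7*2, 8*1) = 27
g[10] = max(1*27, 2*18, 3*12, …, 8*2, 9*1) = 36
g[11] = max(1*36, 2*27, 3*18, …, 9*2, 10*1) = 54
One optimal split: 3 + 3 + 3 + 2; product 3*3*3*2 = 54.

54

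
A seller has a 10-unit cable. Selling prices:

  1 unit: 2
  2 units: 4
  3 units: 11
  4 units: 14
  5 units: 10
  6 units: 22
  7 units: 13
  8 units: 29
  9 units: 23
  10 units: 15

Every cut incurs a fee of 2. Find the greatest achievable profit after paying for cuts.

34

Let r[k] be the best obtainable value from length k. For each k, try every first piece i and keep the best of price[i] + r[k−i] minus the 2 cut fee when i<k.
r[1] = 2
r[2] = max(2+2-2, 4+0) = 4
r[3] = max(2+4-2, 4+2-2, 11+0) = 11
r[4] = max(2+11-2, 4+4-2, 11+2-2, 14+0) = 14
r[5] = max(2+14-2, 4+11-2, 11+4-2, 14+2-2, 10+0) = 14
r[6] = max(2+14-2, 4+14-2, 11+11-2, 14+4-2, 10+2-2, 22+0) = 22
r[7] = max(2+22-2, 4+14-2, 11+14-2, …, 22+2-2, 13+0) = 23
r[8] = max(2+23-2, 4+22-2, 11+14-2, …, 13+2-2, 29+0) = 29
r[9] = max(2+29-2, 4+23-2, 11+22-2, …, 29+2-2, 23+0) = 31
r[10] = max(2+31-2, 4+29-2, 11+23-2, …, 23+2-2, 15+0) = 34
One optimal plan: pieces 6 + 4 (1 cut) → 36 − 2 = 34.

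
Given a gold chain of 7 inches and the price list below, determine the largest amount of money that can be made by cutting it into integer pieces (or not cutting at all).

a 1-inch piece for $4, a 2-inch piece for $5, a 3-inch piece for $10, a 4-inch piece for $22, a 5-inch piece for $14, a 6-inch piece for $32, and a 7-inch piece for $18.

36

Build r[k] bottom-up: r[k] = max over allowed piece i of (p[i] + r[k−i]).
r[1] = 4
r[2] = max(4+4, 5+0) = 8
r[3] = max(4+8, 5+4, 10+0) = 12
r[4] = max(4+12, 5+8, 10+4, 22+0) = 22
r[5] = max(4+22, 5+12, 10+8, 22+4, 14+0) = 26
r[6] = max(4+26, 5+22, 10+12, 22+8, 14+4, 32+0) = 32
r[7] = max(4+32, 5+26, 10+22, …, 32+4, 18+0) = 36
One optimal cutting: 6 + 1 → $32 + $4 = $36.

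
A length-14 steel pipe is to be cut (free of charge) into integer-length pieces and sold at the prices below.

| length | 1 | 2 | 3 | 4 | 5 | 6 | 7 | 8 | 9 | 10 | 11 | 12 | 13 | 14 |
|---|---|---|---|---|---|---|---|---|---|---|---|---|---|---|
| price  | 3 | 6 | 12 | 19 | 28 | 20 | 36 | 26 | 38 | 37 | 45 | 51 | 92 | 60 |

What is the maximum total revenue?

Build R[k] bottom-up: R[k] = max over allowed piece i of (p[i] + R[k−i]).
R[1] = 3
R[2] = max(3+3, 6+0) = 6
R[3] = max(3+6, 6+3, 12+0) = 12
R[4] = max(3+12, 6+6, 12+3, 19+0) = 19
R[5] = max(3+19, 6+12, 12+6, 19+3, 28+0) = 28
R[6] = max(3+28, 6+19, 12+12, 19+6, 28+3, 20+0) = 31
R[7] = max(3+31, 6+28, 12+19, …, 20+3, 36+0) = 36
R[8] = max(3+36, 6+31, 12+28, …, 36+3, 26+0) = 40
R[9] = max(3+40, 6+36, 12+31, …, 26+3, 38+0) = 47
R[10] = max(3+47, 6+40, 12+36, …, 38+3, 37+0) = 56
R[11] = max(3+56, 6+47, 12+40, …, 37+3, 45+0) = 59
R[12] = max(3+59, 6+56, 12+47, …, 45+3, 51+0) = 64
R[13] = max(3+64, 6+59, 12+56, …, 51+3, 92+0) = 92
R[14] = max(3+92, 6+64, 12+59, …, 92+3, 60+0) = 95
One optimal cutting: 13 + 1 → $92 + $3 = $95.

95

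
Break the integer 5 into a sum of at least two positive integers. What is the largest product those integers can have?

6

Let f[k] be the best product for length k (with at least one cut). For each first piece i, the rest contributes max(k−i, f[k−i]).
f[2] = 1·max(1,0) = 1·1 = 1
f[3] = 1·max(2,1) = 1·2 = 2
f[4] = 2·max(2,1) = 2·2 = 4
f[5] = 2·max(3,2) = 2·3 = 6
One optimal split: 3 + 2; product 3·2 = 6.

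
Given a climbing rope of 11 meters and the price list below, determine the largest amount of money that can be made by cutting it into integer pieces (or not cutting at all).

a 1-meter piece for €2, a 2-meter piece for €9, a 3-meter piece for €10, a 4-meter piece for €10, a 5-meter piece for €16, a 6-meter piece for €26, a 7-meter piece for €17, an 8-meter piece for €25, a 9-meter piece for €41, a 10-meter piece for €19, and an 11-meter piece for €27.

50

Build best[k] bottom-up: best[k] = max over allowed piece i of (p[i] + best[k−i]).
best[1] = 2
best[2] = max(2+2, 9+0) = 9
best[3] = max(2+9, 9+2, 10+0) = 11
best[4] = max(2+11, 9+9, 10+2, 10+0) = 18
best[5] = max(2+18, 9+11, 10+9, 10+2, 16+0) = 20
best[6] = max(2+20, 9+18, 10+11, 10+9, 16+2, 26+0) = 27
best[7] = max(2+27, 9+20, 10+18, …, 26+2, 17+0) = 29
best[8] = max(2+29, 9+27, 10+20, …, 17+2, 25+0) = 36
best[9] = max(2+36, 9+29, 10+27, …, 25+2, 41+0) = 41
best[10] = max(2+41, 9+36, 10+29, …, 41+2, 19+0) = 45
best[11] = max(2+45, 9+41, 10+36, …, 19+2, 27+0) = 50
One optimal cutting: 9 + 2 → €41 + €9 = €50.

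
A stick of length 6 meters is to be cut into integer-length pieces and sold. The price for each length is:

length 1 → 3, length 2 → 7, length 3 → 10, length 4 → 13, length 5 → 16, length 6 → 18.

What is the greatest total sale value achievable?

Consider every possible first cut. r[k] is the best of p[i]+r[k−i] over all sellable i≤k.
r[1] = 3
r[2] = 7
r[3] = 10  (first piece 1, then r[2]=7)
r[4] = 14  (first piece 2, then r[2]=7)
r[5] = 17  (first piece 1, then r[4]=14)
r[6] = 21  (first piece 2, then r[4]=14)
One optimal cutting: 2 + 2 + 2 → 7 + 7 + 7 = 21.

21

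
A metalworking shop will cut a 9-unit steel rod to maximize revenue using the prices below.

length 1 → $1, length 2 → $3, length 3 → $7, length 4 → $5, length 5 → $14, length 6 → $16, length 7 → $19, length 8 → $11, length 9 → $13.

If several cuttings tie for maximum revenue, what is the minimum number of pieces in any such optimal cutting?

2

Build r[k] bottom-up: r[k] = max over allowed piece i of (p[i] + r[k−i]).
r[1] = 1
r[2] = max(1+1, 3+0) = 3
r[3] = max(1+3, 3+1, 7+0) = 7
r[4] = max(1+7, 3+3, 7+1, 5+0) = 8
r[5] = max(1+8, 3+7, 7+3, 5+1, 14+0) = 14
r[6] = max(1+14, 3+8, 7+7, 5+3, 14+1, 16+0) = 16
r[7] = max(1+16, 3+14, 7+8, …, 16+1, 19+0) = 19
r[8] = max(1+19, 3+16, 7+14, …, 19+1, 11+0) = 21
r[9] = max(1+21, 3+19, 7+16, …, 11+1, 13+0) = 23
Maximum revenue is $23.
Now minimize piece count subject to staying optimal: for each k, pieces[k] = 1 + min over i with p[i]+r[k−i]=r[k] of pieces[k−i].
pieces[6] = 1
pieces[7] = 1
pieces[8] = 2
pieces[9] = 2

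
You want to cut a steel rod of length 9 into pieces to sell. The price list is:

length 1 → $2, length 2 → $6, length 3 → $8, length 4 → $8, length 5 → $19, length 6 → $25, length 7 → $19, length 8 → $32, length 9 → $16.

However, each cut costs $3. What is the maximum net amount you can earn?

31

Consider every possible first cut. v[k] is the best of p[i]+v[k−i] over all sellable i≤k, charging 3 whenever i<k.
v[1] = 2
v[2] = 6
v[3] = 8
v[4] = 9  (first piece 2, then v[2]=6)
v[5] = 19
v[6] = 25
v[7] = 24  (first piece 1, then v[6]=25)
v[8] = 32
v[9] = 31  (first piece 1, then v[8]=32)
One optimal plan: pieces 8 + 1 (1 cut) → $34 − $3 = $31.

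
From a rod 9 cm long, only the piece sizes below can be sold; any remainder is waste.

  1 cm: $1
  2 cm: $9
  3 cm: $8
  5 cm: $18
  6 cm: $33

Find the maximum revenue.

Consider every possible first cut. f[k] is the best of p[i]+f[k−i] over all sellable i≤k.
f[1] = 1
f[2] = 9
f[3] = 10  (first piece 1, then f[2]=9)
f[4] = 18  (first piece 2, then f[2]=9)
f[5] = 19  (first piece 1, then f[4]=18)
f[6] = 33
f[7] = 34  (first piece 1, then f[6]=33)
f[8] = 42  (first piece 2, then f[6]=33)
f[9] = 43  (first piece 1, then f[8]=42)
One optimal cutting: 6 + 2 + 1 → $43.

43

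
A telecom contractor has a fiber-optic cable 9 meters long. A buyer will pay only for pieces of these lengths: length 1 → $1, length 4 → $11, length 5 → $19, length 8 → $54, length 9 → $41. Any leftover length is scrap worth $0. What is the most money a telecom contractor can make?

55

Consider every possible first cut. r[k] is the best of p[i]+r[k−i] over all sellable i≤k.
r[1] = 1
r[2] = 2  (first piece 1, then r[1]=1)
r[3] = 3  (first piece 1, then r[2]=2)
r[4] = 11
r[5] = 19
r[6] = 20  (first piece 1, then r[5]=19)
r[7] = 21  (first piece 1, then r[6]=20)
r[8] = 54
r[9] = 55  (first piece 1, then r[8]=54)
One optimal cutting: 8 + 1 → $55.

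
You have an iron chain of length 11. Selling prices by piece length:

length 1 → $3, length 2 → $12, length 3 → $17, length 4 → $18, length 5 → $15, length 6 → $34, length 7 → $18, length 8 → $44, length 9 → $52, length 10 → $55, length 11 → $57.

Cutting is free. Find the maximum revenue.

65

Let R[k] be the best obtainable value from length k. For each k, try every first piece i and keep the best of price[i] + R[k−i].
R[1] = 3
R[2] = max(3+3, 12+0) = 12
R[3] = max(3+12, 12+3, 17+0) = 17
R[4] = max(3+17, 12+12, 17+3, 18+0) = 24
R[5] = max(3+24, 12+17, 17+12, 18+3, 15+0) = 29
R[6] = max(3+29, 12+24, 17+17, 18+12, 15+3, 34+0) = 36
R[7] = max(3+36, 12+29, 17+24, …, 34+3, 18+0) = 41
R[8] = max(3+41, 12+36, 17+29, …, 18+3, 44+0) = 48
R[9] = max(3+48, 12+41, 17+36, …, 44+3, 52+0) = 53
R[10] = max(3+53, 12+48, 17+41, …, 52+3, 55+0) = 60
R[11] = max(3+60, 12+53, 17+48, …, 55+3, 57+0) = 65
One optimal cutting: 3 + 2 + 2 + 2 + 2 → $17 + $12 + $12 + $12 + $12 = $65.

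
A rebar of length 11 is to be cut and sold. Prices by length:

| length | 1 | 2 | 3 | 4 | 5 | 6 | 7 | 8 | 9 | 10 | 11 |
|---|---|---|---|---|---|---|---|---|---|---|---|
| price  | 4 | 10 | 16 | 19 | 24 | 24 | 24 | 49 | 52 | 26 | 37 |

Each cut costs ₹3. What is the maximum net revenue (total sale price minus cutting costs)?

62

Build net[k] bottom-up: net[k] = max over allowed piece i of (p[i] + net[k−i]) − 3 per cut.
net[1] = 4
net[2] = max(4+4-3, 10+0) = 10
net[3] = max(4+10-3, 10+4-3, 16+0) = 16
net[4] = max(4+16-3, 10+10-3, 16+4-3, 19+0) = 19
net[5] = max(4+19-3, 10+16-3, 16+10-3, 19+4-3, 24+0) = 24
net[6] = max(4+24-3, 10+19-3, 16+16-3, 19+10-3, 24+4-3, 24+0) = 29
net[7] = max(4+29-3, 10+24-3, 16+19-3, …, 24+4-3, 24+0) = 32
net[8] = max(4+32-3, 10+29-3, 16+24-3, …, 24+4-3, 49+0) = 49
net[9] = max(4+49-3, 10+32-3, 16+29-3, …, 49+4-3, 52+0) = 52
net[10] = max(4+52-3, 10+49-3, 16+32-3, …, 52+4-3, 26+0) = 56
net[11] = max(4+56-3, 10+52-3, 16+49-3, …, 26+4-3, 37+0) = 62
One optimal plan: pieces 8 + 3 (1 cut) → ₹65 − ₹3 = ₹62.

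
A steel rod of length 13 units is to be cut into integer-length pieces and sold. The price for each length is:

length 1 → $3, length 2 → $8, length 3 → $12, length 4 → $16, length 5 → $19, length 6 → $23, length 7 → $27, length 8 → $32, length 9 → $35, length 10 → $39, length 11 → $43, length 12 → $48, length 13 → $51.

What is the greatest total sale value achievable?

Build best[k] bottom-up: best[k] = max over allowed piece i of (p[i] + best[k−i]).
best[1] = 3
best[2] = 8
best[3] = 12
best[4] = 16  (first piece 2, then best[2]=8)
best[5] = 20  (first piece 2, then best[3]=12)
best[6] = 24  (first piece 2, then best[4]=16)
best[7] = 28  (first piece 2, then best[5]=20)
best[8] = 32  (first piece 2, then best[6]=24)
best[9] = 36  (first piece 2, then best[7]=28)
best[10] = 40  (first piece 2, then best[8]=32)
best[11] = 44  (first piece 2, then best[9]=36)
best[12] = 48  (first piece 2, then best[10]=40)
best[13] = 52  (first piece 2, then best[11]=44)
One optimal cutting: 3 + 2 + 2 + 2 + 2 + 2 → $12 + $8 + $8 + $8 + $8 + $8 = $52.

52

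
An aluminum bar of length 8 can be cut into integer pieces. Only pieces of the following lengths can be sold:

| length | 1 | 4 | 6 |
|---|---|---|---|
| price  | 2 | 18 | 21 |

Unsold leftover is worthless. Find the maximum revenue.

Let f[k] be the best obtainable value from length k. For each k, try every first piece i and keep the best of price[i] + f[k−i].
f[1] = 2
f[2] = 4  (first piece 1, then f[1]=2)
f[3] = 6  (first piece 1, then f[2]=4)
f[4] = 18
f[5] = 20  (first piece 1, then f[4]=18)
f[6] = 22  (first piece 1, then f[5]=20)
f[7] = 24  (first piece 1, then f[6]=22)
f[8] = 36  (first piece 4, then f[4]=18)
One optimal cutting: 4 + 4 → $36.

36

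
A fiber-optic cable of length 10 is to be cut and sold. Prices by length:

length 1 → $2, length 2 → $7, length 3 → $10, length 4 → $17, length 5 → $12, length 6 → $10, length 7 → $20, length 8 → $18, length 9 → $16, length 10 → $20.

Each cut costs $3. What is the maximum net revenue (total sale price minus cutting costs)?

35

Consider every possible first cut. v[k] is the best of p[i]+v[k−i] over all sellable i≤k, charging 3 whenever i<k.
v[1] = 2
v[2] = 7
v[3] = 10
v[4] = 17
v[5] = 16  (first piece 1, then v[4]=17)
v[6] = 21  (first piece 2, then v[4]=17)
v[7] = 24  (first piece 3, then v[4]=17)
v[8] = 31  (first piece 4, then v[4]=17)
v[9] = 30  (first piece 1, then v[8]=31)
v[10] = 35  (first piece 2, then v[8]=31)
One optimal plan: pieces 4 + 4 + 2 (2 cuts) → $41 − $6 = $35.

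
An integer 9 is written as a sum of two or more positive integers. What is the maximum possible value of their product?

Fill g[k] for k=2..9: at each k try every first piece i and multiply by the better of (k−i) uncut or g[k−i].
g[2] = 1×max(1,0) = 1×1 = 1
g[3] = 1×max(2,1) = 1×2 = 2
g[4] = 2×max(2,1) = 2×2 = 4
g[5] = 2×max(3,2) = 2×3 = 6
g[6] = 3×max(3,2) = 3×3 = 9
g[7] = 2×max(5,6) = 2×6 = 12
g[8] = 2×max(6,9) = 2×9 = 18
g[9] = 3×max(6,9) = 3×9 = 27
One optimal split: 3 + 3 + 3; product 3×3×3 = 27.

27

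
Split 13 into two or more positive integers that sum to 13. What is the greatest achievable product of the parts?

Let m[k] be the best product for length k (with at least one cut). For each first piece i, the rest contributes max(k−i, m[k−i]).
Small cases: m[2]=1, m[3]=2, m[4]=4, m[5]=6, m[6]=9, m[7]=12, m[8]=18.
m[9] = 3·max(6,9) = 3·9 = 27
m[10] = 2·max(8,18) = 2·18 = 36
m[11] = 2·max(9,27) = 2·27 = 54
m[12] = 3·max(9,27) = 3·27 = 81
m[13] = 2·max(11,54) = 2·54 = 108
One optimal split: 3 + 3 + 3 + 2 + 2; product 3·3·3·2·2 = 108.

108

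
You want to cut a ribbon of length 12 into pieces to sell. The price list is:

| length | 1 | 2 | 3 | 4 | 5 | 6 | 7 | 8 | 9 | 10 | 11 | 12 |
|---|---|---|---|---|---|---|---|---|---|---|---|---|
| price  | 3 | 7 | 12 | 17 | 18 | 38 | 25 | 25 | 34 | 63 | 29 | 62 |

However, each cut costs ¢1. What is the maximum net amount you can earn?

Consider every possible first cut. net[k] is the best of p[i]+net[k−i] over all sellable i≤k, charging 1 whenever i<k.
net[1] = 3
net[2] = max(3+3-1, 7+0) = 7
net[3] = max(3+7-1, 7+3-1, 12+0) = 12
net[4] = max(3+12-1, 7+7-1, 12+3-1, 17+0) = 17
net[5] = max(3+17-1, 7+12-1, 12+7-1, 17+3-1, 18+0) = 19
net[6] = max(3+19-1, 7+17-1, 12+12-1, 17+7-1, 18+3-1, 38+0) = 38
net[7] = max(3+38-1, 7+19-1, 12+17-1, …, 38+3-1, 25+0) = 40
net[8] = max(3+40-1, 7+38-1, 12+19-1, …, 25+3-1, 25+0) = 44
net[9] = max(3+44-1, 7+40-1, 12+38-1, …, 25+3-1, 34+0) = 49
net[10] = max(3+49-1, 7+44-1, 12+40-1, …, 34+3-1, 63+0) = 63
net[11] = max(3+63-1, 7+49-1, 12+44-1, …, 63+3-1, 29+0) = 65
net[12] = max(3+65-1, 7+63-1, 12+49-1, …, 29+3-1, 62+0) = 75
One optimal plan: pieces 6 + 6 (1 cut) → ¢76 − ¢1 = ¢75.

75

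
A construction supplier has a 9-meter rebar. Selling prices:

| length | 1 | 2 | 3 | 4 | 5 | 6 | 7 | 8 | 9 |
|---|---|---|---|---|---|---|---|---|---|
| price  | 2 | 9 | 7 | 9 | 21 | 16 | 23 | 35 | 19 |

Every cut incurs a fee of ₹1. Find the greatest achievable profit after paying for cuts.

Let v[k] be the best obtainable value from length k. For each k, try every first piece i and keep the best of price[i] + v[k−i] minus the 1 cut fee when i<k.
v[1] = 2
v[2] = 9
v[3] = 10  (first piece 1, then v[2]=9)
v[4] = 17  (first piece 2, then v[2]=9)
v[5] = 21
v[6] = 25  (first piece 2, then v[4]=17)
v[7] = 29  (first piece 2, then v[5]=21)
v[8] = 35
v[9] = 37  (first piece 2, then v[7]=29)
One optimal plan: pieces 5 + 2 + 2 (2 cuts) → ₹39 − ₹2 = ₹37.

37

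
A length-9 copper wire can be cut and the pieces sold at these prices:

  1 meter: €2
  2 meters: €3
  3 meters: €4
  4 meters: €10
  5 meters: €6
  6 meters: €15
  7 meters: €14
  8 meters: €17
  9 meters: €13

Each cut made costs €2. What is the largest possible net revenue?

Build r[k] bottom-up: r[k] = max over allowed piece i of (p[i] + r[k−i]) − 2 per cut.
r[1] = 2
r[2] = max(2+2-2, 3+0) = 3
r[3] = max(2+3-2, 3+2-2, 4+0) = 4
r[4] = max(2+4-2, 3+3-2, 4+2-2, 10+0) = 10
r[5] = max(2+10-2, 3+4-2, 4+3-2, 10+2-2, 6+0) = 10
r[6] = max(2+10-2, 3+10-2, 4+4-2, 10+3-2, 6+2-2, 15+0) = 15
r[7] = max(2+15-2, 3+10-2, 4+10-2, …, 15+2-2, 14+0) = 15
r[8] = max(2+15-2, 3+15-2, 4+10-2, …, 14+2-2, 17+0) = 18
r[9] = max(2+18-2, 3+15-2, 4+15-2, …, 17+2-2, 13+0) = 18
One optimal plan: pieces 4 + 4 + 1 (2 cuts) → €22 − €4 = €18.

18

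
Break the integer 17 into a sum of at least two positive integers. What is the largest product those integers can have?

Fill prod[k] for k=2..17: at each k try every first piece i and multiply by the better of (k−i) uncut or prod[k−i].
prod[2] = 1·max(1,0) = 1·1 = 1
prod[3] = 1·max(2,1) = 1·2 = 2
prod[4] = 2·max(2,1) = 2·2 = 4
prod[5] = 2·max(3,2) = 2·3 = 6
prod[6] = 3·max(3,2) = 3·3 = 9
prod[7] = 2·max(5,6) = 2·6 = 12
prod[8] = 2·max(6,9) = 2·9 = 18
prod[9] = 3·max(6,9) = 3·9 = 27
prod[10] = 2·max(8,18) = 2·18 = 36
prod[11] = 2·max(9,27) = 2·27 = 54
prod[12] = 3·max(9,27) = 3·27 = 81
prod[13] = 2·max(11,54) = 2·54 = 108
prod[14] = 2·max(12,81) = 2·81 = 162
prod[15] = 3·max(12,81) = 3·81 = 243
prod[16] = 2·max(14,162) = 2·162 = 324
prod[17] = 2·max(15,243) = 2·243 = 486
One optimal split: 3 + 3 + 3 + 3 + 3 + 2; product 3·3·3·3·3·2 = 486.

486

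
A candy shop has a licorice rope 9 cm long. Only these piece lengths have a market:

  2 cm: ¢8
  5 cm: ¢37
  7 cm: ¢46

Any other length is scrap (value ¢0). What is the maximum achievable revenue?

Consider every possible first cut. r[k] is the best of p[i]+r[k−i] over all sellable i≤k.
r[1] = 0
r[2] = 8
r[3] = 8
r[4] = 16  (first piece 2, then r[2]=8)
r[5] = 37
r[6] = 37
r[7] = 46
r[8] = 46
r[9] = 54  (first piece 2, then r[7]=46)
One optimal cutting: 7 + 2 → ¢54.

54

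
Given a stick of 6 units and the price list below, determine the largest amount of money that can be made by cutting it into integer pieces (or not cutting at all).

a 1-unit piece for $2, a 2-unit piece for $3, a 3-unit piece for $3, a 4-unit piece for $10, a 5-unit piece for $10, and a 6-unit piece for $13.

14

Consider every possible first cut. v[k] is the best of p[i]+v[k−i] over all sellable i≤k.
v[1] = 2
v[2] = 4  (first piece 1, then v[1]=2)
v[3] = 6  (first piece 1, then v[2]=4)
v[4] = 10
v[5] = 12  (first piece 1, then v[4]=10)
v[6] = 14  (first piece 1, then v[5]=12)
One optimal cutting: 4 + 1 + 1 → $10 + $2 + $2 = $14.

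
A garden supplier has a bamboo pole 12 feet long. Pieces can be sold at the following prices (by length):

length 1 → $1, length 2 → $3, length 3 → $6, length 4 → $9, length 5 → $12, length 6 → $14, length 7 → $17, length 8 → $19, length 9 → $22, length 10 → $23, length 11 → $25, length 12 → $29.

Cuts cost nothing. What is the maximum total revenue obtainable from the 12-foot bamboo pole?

Consider every possible first cut. r[k] is the best of p[i]+r[k−i] over all sellable i≤k.
r[1] = 1
r[2] = 3
r[3] = 6
r[4] = 9
r[5] = 12
r[6] = 14
r[7] = 17
r[8] = 19
r[9] = 22
r[10] = 24  (first piece 5, then r[5]=12)
r[11] = 26  (first piece 4, then r[7]=17)
r[12] = 29  (first piece 5, then r[7]=17)
One optimal cutting: 7 + 5 → $17 + $12 = $29.

29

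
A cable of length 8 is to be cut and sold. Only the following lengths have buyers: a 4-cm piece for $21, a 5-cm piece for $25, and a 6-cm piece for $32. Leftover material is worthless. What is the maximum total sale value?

42

Let r[k] be the best obtainable value from length k. For each k, try every first piece i and keep the best of price[i] + r[k−i].
r[1] = 0
r[2] = 0
r[3] = 0
r[4] = 21
r[5] = max(21+0, 25+0) = 25
r[6] = max(21+0, 25+0, 32+0) = 32
r[7] = max(21+0, 25+0, 32+0) = 32
r[8] = max(21+21, 25+0, 32+0) = 42
One optimal cutting: 4 + 4 → $42.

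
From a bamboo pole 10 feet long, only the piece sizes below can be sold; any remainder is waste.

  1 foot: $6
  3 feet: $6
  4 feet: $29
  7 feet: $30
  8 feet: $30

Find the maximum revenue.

70

Consider every possible first cut. f[k] is the best of p[i]+f[k−i] over all sellable i≤k.
f[1] = 6
f[2] = 12  (first piece 1, then f[1]=6)
f[3] = max(6+12, 6+0) = 18
f[4] = max(6+18, 6+6, 29+0) = 29
f[5] = max(6+29, 6+12, 29+6) = 35
f[6] = max(6+35, 6+18, 29+12) = 41
f[7] = max(6+41, 6+29, 29+18, 30+0) = 47
f[8] = max(6+47, 6+35, 29+29, 30+6, 30+0) = 58
f[9] = max(6+58, 6+41, 29+35, 30+12, 30+6) = 64
f[10] = max(6+64, 6+47, 29+41, 30+18, 30+12) = 70
One optimal cutting: 4 + 4 + 1 + 1 → $70.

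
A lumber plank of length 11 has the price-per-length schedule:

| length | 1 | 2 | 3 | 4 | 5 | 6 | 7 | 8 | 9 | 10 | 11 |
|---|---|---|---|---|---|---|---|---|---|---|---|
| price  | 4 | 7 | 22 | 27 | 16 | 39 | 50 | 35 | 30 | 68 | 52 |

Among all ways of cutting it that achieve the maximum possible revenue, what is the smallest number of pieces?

2

Consider every possible first cut. r[k] is the best of p[i]+r[k−i] over all sellable i≤k.
r[1] = 4
r[2] = max(4+4, 7+0) = 8
r[3] = max(4+8, 7+4, 22+0) = 22
r[4] = max(4+22, 7+8, 22+4, 27+0) = 27
r[5] = max(4+27, 7+22, 22+8, 27+4, 16+0) = 31
r[6] = max(4+31, 7+27, 22+22, 27+8, 16+4, 39+0) = 44
r[7] = max(4+44, 7+31, 22+27, …, 39+4, 50+0) = 50
r[8] = max(4+50, 7+44, 22+31, …, 50+4, 35+0) = 54
r[9] = max(4+54, 7+50, 22+44, …, 35+4, 30+0) = 66
r[10] = max(4+66, 7+54, 22+50, …, 30+4, 68+0) = 72
r[11] = max(4+72, 7+66, 22+54, …, 68+4, 52+0) = 77
Maximum revenue is $77.
Now minimize piece count subject to staying optimal: for each k, pieces[k] = 1 + min over i with p[i]+r[k−i]=r[k] of pieces[k−i].
pieces[8] = 2
pieces[9] = 3
pieces[10] = 2
pieces[11] = 2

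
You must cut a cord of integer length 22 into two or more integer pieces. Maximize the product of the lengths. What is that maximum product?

Let g[k] be the best product for length k (with at least one cut). For each first piece i, the rest contributes max(k−i, g[k−i]).
g[2] = 1×max(1,0) = 1×1 = 1
g[3] = 1×max(2,1) = 1×2 = 2
g[4] = 2×max(2,1) = 2×2 = 4
g[5] = 2×max(3,2) = 2×3 = 6
g[6] = 3×max(3,2) = 3×3 = 9
g[7] = 2×max(5,6) = 2×6 = 12
g[8] = 2×max(6,9) = 2×9 = 18
g[9] = 3×max(6,9) = 3×9 = 27
g[10] = 2×max(8,18) = 2×18 = 36
g[11] = 2×max(9,27) = 2×27 = 54
g[12] = 3×max(9,27) = 3×27 = 81
g[13] = 2×max(11,54) = 2×54 = 108
g[14] = 2×max(12,81) = 2×81 = 162
g[15] = 3×max(12,81) = 3×81 = 243
g[16] = 2×max(14,162) = 2×162 = 324
g[17] = 2×max(15,243) = 2×243 = 486
g[18] = 3×max(15,243) = 3×243 = 729
g[19] = 2×max(17,486) = 2×486 = 972
g[20] = 2×max(18,729) = 2×729 = 1458
g[21] = 3×max(18,729) = 3×729 = 2187
g[22] = 2×max(20,1458) = 2×1458 = 2916
One optimal split: 3 + 3 + 3 + 3 + 3 + 3 + 2 + 2; product 3×3×3×3×3×3×2×2 = 2916.

2916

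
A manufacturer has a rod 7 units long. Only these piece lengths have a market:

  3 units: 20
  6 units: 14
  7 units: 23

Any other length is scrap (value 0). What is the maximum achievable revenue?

40

Let f[k] be the best obtainable value from length k. For each k, try every first piece i and keep the best of price[i] + f[k−i].
f[1] = 0
f[2] = 0
f[3] = 20
f[4] = 20
f[5] = 20
f[6] = max(20+20, 14+0) = 40
f[7] = max(20+20, 14+0, 23+0) = 40
One optimal cutting: pieces 3 + 3 with 1 unit of scrap → 40.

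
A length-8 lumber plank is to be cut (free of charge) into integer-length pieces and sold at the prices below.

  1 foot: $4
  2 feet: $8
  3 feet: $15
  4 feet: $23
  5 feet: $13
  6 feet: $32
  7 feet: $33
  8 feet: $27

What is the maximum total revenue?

46

Build R[k] bottom-up: R[k] = max over allowed piece i of (p[i] + R[k−i]).
R[1] = 4
R[2] = 8  (first piece 1, then R[1]=4)
R[3] = 15
R[4] = 23
R[5] = 27  (first piece 1, then R[4]=23)
R[6] = 32
R[7] = 38  (first piece 3, then R[4]=23)
R[8] = 46  (first piece 4, then R[4]=23)
One optimal cutting: 4 + 4 → $23 + $23 = $46.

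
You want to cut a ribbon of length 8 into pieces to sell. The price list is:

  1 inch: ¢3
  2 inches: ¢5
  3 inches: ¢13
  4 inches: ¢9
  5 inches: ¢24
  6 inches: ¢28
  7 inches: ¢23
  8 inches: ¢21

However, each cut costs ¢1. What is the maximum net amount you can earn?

36

Let v[k] be the best obtainable value from length k. For each k, try every first piece i and keep the best of price[i] + v[k−i] minus the 1 cut fee when i<k.
v[1] = 3
v[2] = max(3+3-1, 5+0) = 5
v[3] = max(3+5-1, 5+3-1, 13+0) = 13
v[4] = max(3+13-1, 5+5-1, 13+3-1, 9+0) = 15
v[5] = max(3+15-1, 5+13-1, 13+5-1, 9+3-1, 24+0) = 24
v[6] = max(3+24-1, 5+15-1, 13+13-1, 9+5-1, 24+3-1, 28+0) = 28
v[7] = max(3+28-1, 5+24-1, 13+15-1, …, 28+3-1, 23+0) = 30
v[8] = max(3+30-1, 5+28-1, 13+24-1, …, 23+3-1, 21+0) = 36
One optimal plan: pieces 5 + 3 (1 cut) → ¢37 − ¢1 = ¢36.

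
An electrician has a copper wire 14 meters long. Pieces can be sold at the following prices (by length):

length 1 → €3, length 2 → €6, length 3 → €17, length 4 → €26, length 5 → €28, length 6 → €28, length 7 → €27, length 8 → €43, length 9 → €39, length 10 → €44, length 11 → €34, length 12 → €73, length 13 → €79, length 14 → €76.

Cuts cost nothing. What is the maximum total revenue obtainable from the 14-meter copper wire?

86

Consider every possible first cut. v[k] is the best of p[i]+v[k−i] over all sellable i≤k.
v[1] = 3
v[2] = max(3+3, 6+0) = 6
v[3] = max(3+6, 6+3, 17+0) = 17
v[4] = max(3+17, 6+6, 17+3, 26+0) = 26
v[5] = max(3+26, 6+17, 17+6, 26+3, 28+0) = 29
v[6] = max(3+29, 6+26, 17+17, 26+6, 28+3, 28+0) = 34
v[7] = max(3+34, 6+29, 17+26, …, 28+3, 27+0) = 43
v[8] = max(3+43, 6+34, 17+29, …, 27+3, 43+0) = 52
v[9] = max(3+52, 6+43, 17+34, …, 43+3, 39+0) = 55
v[10] = max(3+55, 6+52, 17+43, …, 39+3, 44+0) = 60
v[11] = max(3+60, 6+55, 17+52, …, 44+3, 34+0) = 69
v[12] = max(3+69, 6+60, 17+55, …, 34+3, 73+0) = 78
v[13] = max(3+78, 6+69, 17+60, …, 73+3, 79+0) = 81
v[14] = max(3+81, 6+78, 17+69, …, 79+3, 76+0) = 86
One optimal cutting: 4 + 4 + 3 + 3 → €26 + €26 + €17 + €17 = €86.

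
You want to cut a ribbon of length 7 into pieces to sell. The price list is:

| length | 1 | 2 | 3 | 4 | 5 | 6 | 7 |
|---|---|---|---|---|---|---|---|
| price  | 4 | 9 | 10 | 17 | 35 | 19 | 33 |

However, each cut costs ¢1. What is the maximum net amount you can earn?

Consider every possible first cut. net[k] is the best of p[i]+net[k−i] over all sellable i≤k, charging 1 whenever i<k.
net[1] = 4
net[2] = 9
net[3] = 12  (first piece 1, then net[2]=9)
net[4] = 17  (first piece 2, then net[2]=9)
net[5] = 35
net[6] = 38  (first piece 1, then net[5]=35)
net[7] = 43  (first piece 2, then net[5]=35)
One optimal plan: pieces 5 + 2 (1 cut) → ¢44 − ¢1 = ¢43.

43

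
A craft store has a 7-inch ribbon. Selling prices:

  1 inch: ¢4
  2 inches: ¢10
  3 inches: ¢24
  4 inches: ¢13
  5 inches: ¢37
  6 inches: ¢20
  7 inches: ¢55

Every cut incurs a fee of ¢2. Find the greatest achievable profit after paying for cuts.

Consider every possible first cut. net[k] is the best of p[i]+net[k−i] over all sellable i≤k, charging 2 whenever i<k.
net[1] = 4
net[2] = 10
net[3] = 24
net[4] = 26  (first piece 1, then net[3]=24)
net[5] = 37
net[6] = 46  (first piece 3, then net[3]=24)
net[7] = 55
Best is to make no cuts and sell whole for ¢55.

55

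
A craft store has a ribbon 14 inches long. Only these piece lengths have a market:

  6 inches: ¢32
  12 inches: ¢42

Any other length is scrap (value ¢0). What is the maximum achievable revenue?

Let best[k] be the best obtainable value from length k. For each k, try every first piece i and keep the best of price[i] + best[k−i].
best[1] = 0
best[2] = 0
best[3] = 0
best[4] = 0
best[5] = 0
best[6] = 32
best[7] = 32
best[8] = 32
best[9] = 32
best[10] = 32
best[11] = 32
best[12] = max(32+32, 42+0) = 64
best[13] = max(32+32, 42+0) = 64
best[14] = max(32+32, 42+0) = 64
One optimal cutting: pieces 6 + 6 with 2 inches of scrap → ¢64.

64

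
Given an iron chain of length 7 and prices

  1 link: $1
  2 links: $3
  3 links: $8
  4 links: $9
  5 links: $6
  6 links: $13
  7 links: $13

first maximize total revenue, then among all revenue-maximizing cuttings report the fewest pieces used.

Let r[k] be the best obtainable value from length k. For each k, try every first piece i and keep the best of price[i] + r[k−i].
r[1] = 1
r[2] = 3
r[3] = 8
r[4] = 9  (first piece 1, then r[3]=8)
r[5] = 11  (first piece 2, then r[3]=8)
r[6] = 16  (first piece 3, then r[3]=8)
r[7] = 17  (first piece 1, then r[6]=16)
Maximum revenue is $17.
Now minimize piece count subject to staying optimal: for each k, pieces[k] = 1 + min over i with p[i]+r[k−i]=r[k] of pieces[k−i].
pieces[4] = 1
pieces[5] = 2
pieces[6] = 2
pieces[7] = 2

2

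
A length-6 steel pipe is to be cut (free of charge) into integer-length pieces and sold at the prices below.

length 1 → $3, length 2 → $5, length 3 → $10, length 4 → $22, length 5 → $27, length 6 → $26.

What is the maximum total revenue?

30

Let best[k] be the best obtainable value from length k. For each k, try every first piece i and keep the best of price[i] + best[k−i].
best[1] = 3
best[2] = max(3+3, 5+0) = 6
best[3] = max(3+6, 5+3, 10+0) = 10
best[4] = max(3+10, 5+6, 10+3, 22+0) = 22
best[5] = max(3+22, 5+10, 10+6, 22+3, 27+0) = 27
best[6] = max(3+27, 5+22, 10+10, 22+6, 27+3, 26+0) = 30
One optimal cutting: 5 + 1 → $27 + $3 = $30.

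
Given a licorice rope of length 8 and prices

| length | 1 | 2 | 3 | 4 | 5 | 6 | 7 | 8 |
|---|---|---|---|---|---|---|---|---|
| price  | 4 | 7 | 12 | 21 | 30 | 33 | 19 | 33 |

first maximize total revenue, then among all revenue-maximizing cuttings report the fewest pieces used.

Let r[k] be the best obtainable value from length k. For each k, try every first piece i and keep the best of price[i] + r[k−i].
r[1] = 4
r[2] = 8  (first piece 1, then r[1]=4)
r[3] = 12  (first piece 1, then r[2]=8)
r[4] = 21
r[5] = 30
r[6] = 34  (first piece 1, then r[5]=30)
r[7] = 38  (first piece 1, then r[6]=34)
r[8] = 42  (first piece 1, then r[7]=38)
Maximum revenue is ¢42.
Now minimize piece count subject to staying optimal: for each k, pieces[k] = 1 + min over i with p[i]+r[k−i]=r[k] of pieces[k−i].
pieces[5] = 1
pieces[6] = 2
pieces[7] = 3
pieces[8] = 2

2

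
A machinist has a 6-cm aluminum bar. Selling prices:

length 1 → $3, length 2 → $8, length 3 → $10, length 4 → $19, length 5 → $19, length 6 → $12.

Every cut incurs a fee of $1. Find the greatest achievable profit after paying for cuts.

26

Build r[k] bottom-up: r[k] = max over allowed piece i of (p[i] + r[k−i]) − 1 per cut.
r[1] = 3
r[2] = max(3+3-1, 8+0) = 8
r[3] = max(3+8-1, 8+3-1, 10+0) = 10
r[4] = max(3+10-1, 8+8-1, 10+3-1, 19+0) = 19
r[5] = max(3+19-1, 8+10-1, 10+8-1, 19+3-1, 19+0) = 21
r[6] = max(3+21-1, 8+19-1, 10+10-1, 19+8-1, 19+3-1, 12+0) = 26
One optimal plan: pieces 4 + 2 (1 cut) → $27 − $1 = $26.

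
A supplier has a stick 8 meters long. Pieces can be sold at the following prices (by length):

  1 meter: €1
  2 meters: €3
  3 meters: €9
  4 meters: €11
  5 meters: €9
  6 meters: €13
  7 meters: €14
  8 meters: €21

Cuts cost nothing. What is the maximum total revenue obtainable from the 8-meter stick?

Let R[k] be the best obtainable value from length k. For each k, try every first piece i and keep the best of price[i] + R[k−i].
R[1] = 1
R[2] = 3
R[3] = 9
R[4] = 11
R[5] = 12  (first piece 1, then R[4]=11)
R[6] = 18  (first piece 3, then R[3]=9)
R[7] = 20  (first piece 3, then R[4]=11)
R[8] = 22  (first piece 4, then R[4]=11)
One optimal cutting: 4 + 4 → €11 + €11 = €22.

22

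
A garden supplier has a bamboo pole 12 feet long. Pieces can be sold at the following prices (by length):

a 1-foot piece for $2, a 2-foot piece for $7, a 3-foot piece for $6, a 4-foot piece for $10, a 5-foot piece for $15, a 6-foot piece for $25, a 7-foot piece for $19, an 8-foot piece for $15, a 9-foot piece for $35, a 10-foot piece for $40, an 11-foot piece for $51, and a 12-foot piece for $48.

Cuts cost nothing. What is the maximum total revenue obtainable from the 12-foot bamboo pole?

53

Build best[k] bottom-up: best[k] = max over allowed piece i of (p[i] + best[k−i]).
best[1] = 2
best[2] = 7
best[3] = 9  (first piece 1, then best[2]=7)
best[4] = 14  (first piece 2, then best[2]=7)
best[5] = 16  (first piece 1, then best[4]=14)
best[6] = 25
best[7] = 27  (first piece 1, then best[6]=25)
best[8] = 32  (first piece 2, then best[6]=25)
best[9] = 35
best[10] = 40
best[11] = 51
best[12] = 53  (first piece 1, then best[11]=51)
One optimal cutting: 11 + 1 → $51 + $2 = $53.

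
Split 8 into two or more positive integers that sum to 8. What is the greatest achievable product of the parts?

Define g[k] = max over 1≤i<k of i · max(k−i, g[k−i]); the inner max lets the remainder stay uncut if that's better.
g[2] = 1×max(1,0) = 1×1 = 1
g[3] = 1×max(2,1) = 1×2 = 2
g[4] = 2×max(2,1) = 2×2 = 4
g[5] = 2×max(3,2) = 2×3 = 6
g[6] = 3×max(3,2) = 3×3 = 9
g[7] = 2×max(5,6) = 2×6 = 12
g[8] = 2×max(6,9) = 2×9 = 18
One optimal split: 3 + 3 + 2; product 3×3×2 = 18.

18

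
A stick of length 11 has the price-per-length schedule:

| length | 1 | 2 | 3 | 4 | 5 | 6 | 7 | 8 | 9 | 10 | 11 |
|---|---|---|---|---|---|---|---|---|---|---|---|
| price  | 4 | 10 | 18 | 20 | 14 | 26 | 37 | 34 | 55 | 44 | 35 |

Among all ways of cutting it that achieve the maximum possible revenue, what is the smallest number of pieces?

2

Consider every possible first cut. r[k] is the best of p[i]+r[k−i] over all sellable i≤k.
r[1] = 4
r[2] = max(4+4, 10+0) = 10
r[3] = max(4+10, 10+4, 18+0) = 18
r[4] = max(4+18, 10+10, 18+4, 20+0) = 22
r[5] = max(4+22, 10+18, 18+10, 20+4, 14+0) = 28
r[6] = max(4+28, 10+22, 18+18, 20+10, 14+4, 26+0) = 36
r[7] = max(4+36, 10+28, 18+22, …, 26+4, 37+0) = 40
r[8] = max(4+40, 10+36, 18+28, …, 37+4, 34+0) = 46
r[9] = max(4+46, 10+40, 18+36, …, 34+4, 55+0) = 55
r[10] = max(4+55, 10+46, 18+40, …, 55+4, 44+0) = 59
r[11] = max(4+59, 10+55, 18+46, …, 44+4, 35+0) = 65
Maximum revenue is €65.
Now minimize piece count subject to staying optimal: for each k, pieces[k] = 1 + min over i with p[i]+r[k−i]=r[k] of pieces[k−i].
pieces[8] = 3
pieces[9] = 1
pieces[10] = 2
pieces[11] = 2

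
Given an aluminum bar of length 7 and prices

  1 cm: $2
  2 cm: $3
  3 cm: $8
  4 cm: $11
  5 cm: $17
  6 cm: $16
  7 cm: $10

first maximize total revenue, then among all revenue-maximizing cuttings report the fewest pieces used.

3

Build r[k] bottom-up: r[k] = max over allowed piece i of (p[i] + r[k−i]).
r[1] = 2
r[2] = 4  (first piece 1, then r[1]=2)
r[3] = 8
r[4] = 11
r[5] = 17
r[6] = 19  (first piece 1, then r[5]=17)
r[7] = 21  (first piece 1, then r[6]=19)
Maximum revenue is $21.
Now minimize piece count subject to staying optimal: for each k, pieces[k] = 1 + min over i with p[i]+r[k−i]=r[k] of pieces[k−i].
pieces[4] = 1
pieces[5] = 1
pieces[6] = 2
pieces[7] = 3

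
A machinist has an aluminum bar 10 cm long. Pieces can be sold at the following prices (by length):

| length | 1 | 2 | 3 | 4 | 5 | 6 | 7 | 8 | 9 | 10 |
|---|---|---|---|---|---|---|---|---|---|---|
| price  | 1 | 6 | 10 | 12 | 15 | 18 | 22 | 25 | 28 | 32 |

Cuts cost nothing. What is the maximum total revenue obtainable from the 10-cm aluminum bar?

32

Build v[k] bottom-up: v[k] = max over allowed piece i of (p[i] + v[k−i]).
v[1] = 1
v[2] = max(1+1, 6+0) = 6
v[3] = max(1+6, 6+1, 10+0) = 10
v[4] = max(1+10, 6+6, 10+1, 12+0) = 12
v[5] = max(1+12, 6+10, 10+6, 12+1, 15+0) = 16
v[6] = max(1+16, 6+12, 10+10, 12+6, 15+1, 18+0) = 20
v[7] = max(1+20, 6+16, 10+12, …, 18+1, 22+0) = 22
v[8] = max(1+22, 6+20, 10+16, …, 22+1, 25+0) = 26
v[9] = max(1+26, 6+22, 10+20, …, 25+1, 28+0) = 30
v[10] = max(1+30, 6+26, 10+22, …, 28+1, 32+0) = 32
One optimal cutting: 3 + 3 + 2 + 2 → $10 + $10 + $6 + $6 = $32.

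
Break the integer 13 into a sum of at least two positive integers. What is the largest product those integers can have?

Define m[k] = max over 1≤i<k of i · max(k−i, m[k−i]); the inner max lets the remainder stay uncut if that's better.
m[2] = 1*max(1,0) = 1*1 = 1
m[3] = max(1*2, 2*1) = 2
m[4] = max(1*3, 2*2, 3*1) = 4
m[5] = max(1*4, 2*3, 3*2, 4*1) = 6
m[6] = max(1*6, 2*4, 3*3, 4*2, 5*1) = 9
m[7] = max(1*9, 2*6, 3*4, 4*3, 5*2, 6*1) = 12
m[8] = max(1*12, 2*9, 3*6, …, 6*2, 7*1) = 18
m[9] = max(1*18, 2*12, 3*9, …, 7*2, 8*1) = 27
m[10] = max(1*27, 2*18, 3*12, …, 8*2, 9*1) = 36
m[11] = max(1*36, 2*27, 3*18, …, 9*2, 10*1) = 54
m[12] = max(1*54, 2*36, 3*27, …, 10*2, 11*1) = 81
m[13] = max(1*81, 2*54, 3*36, …, 11*2, 12*1) = 108
One optimal split: 3 + 3 + 3 + 2 + 2; product 3*3*3*2*2 = 108.

108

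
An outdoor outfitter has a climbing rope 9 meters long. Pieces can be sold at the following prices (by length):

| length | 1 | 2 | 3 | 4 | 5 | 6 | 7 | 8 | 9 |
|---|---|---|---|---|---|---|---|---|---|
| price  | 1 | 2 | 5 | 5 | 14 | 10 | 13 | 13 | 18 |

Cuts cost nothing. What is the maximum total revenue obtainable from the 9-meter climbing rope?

20

Let R[k] be the best obtainable value from length k. For each k, try every first piece i and keep the best of price[i] + R[k−i].
R[1] = 1
R[2] = max(1+1, 2+0) = 2
R[3] = max(1+2, 2+1, 5+0) = 5
R[4] = max(1+5, 2+2, 5+1, 5+0) = 6
R[5] = max(1+6, 2+5, 5+2, 5+1, 14+0) = 14
R[6] = max(1+14, 2+6, 5+5, 5+2, 14+1, 10+0) = 15
R[7] = max(1+15, 2+14, 5+6, …, 10+1, 13+0) = 16
R[8] = max(1+16, 2+15, 5+14, …, 13+1, 13+0) = 19
R[9] = max(1+19, 2+16, 5+15, …, 13+1, 18+0) = 20
One optimal cutting: 5 + 3 + 1 → €14 + €5 + €1 = €20.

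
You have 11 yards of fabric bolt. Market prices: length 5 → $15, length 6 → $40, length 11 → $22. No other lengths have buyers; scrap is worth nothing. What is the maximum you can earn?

Consider every possible first cut. r[k] is the best of p[i]+r[k−i] over all sellable i≤k.
r[1] = 0
r[2] = 0
r[3] = 0
r[4] = 0
r[5] = 15
r[6] = max(15+0, 40+0) = 40
r[7] = max(15+0, 40+0) = 40
r[8] = max(15+0, 40+0) = 40
r[9] = max(15+0, 40+0) = 40
r[10] = max(15+15, 40+0) = 40
r[11] = max(15+40, 40+15, 22+0) = 55
One optimal cutting: 6 + 5 → $55.

55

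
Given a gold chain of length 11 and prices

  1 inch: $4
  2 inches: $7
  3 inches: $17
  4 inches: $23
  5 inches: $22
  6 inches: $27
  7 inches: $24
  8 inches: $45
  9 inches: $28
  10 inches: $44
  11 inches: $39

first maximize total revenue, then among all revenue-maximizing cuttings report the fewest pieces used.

3

Consider every possible first cut. r[k] is the best of p[i]+r[k−i] over all sellable i≤k.
r[1] = 4
r[2] = 8  (first piece 1, then r[1]=4)
r[3] = 17
r[4] = 23
r[5] = 27  (first piece 1, then r[4]=23)
r[6] = 34  (first piece 3, then r[3]=17)
r[7] = 40  (first piece 3, then r[4]=23)
r[8] = 46  (first piece 4, then r[4]=23)
r[9] = 51  (first piece 3, then r[6]=34)
r[10] = 57  (first piece 3, then r[7]=40)
r[11] = 63  (first piece 3, then r[8]=46)
Maximum revenue is $63.
Now minimize piece count subject to staying optimal: for each k, pieces[k] = 1 + min over i with p[i]+r[k−i]=r[k] of pieces[k−i].
pieces[8] = 2
pieces[9] = 3
pieces[10] = 3
pieces[11] = 3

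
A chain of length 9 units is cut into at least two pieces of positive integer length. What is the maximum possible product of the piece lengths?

27

Let prod[k] be the best product for length k (with at least one cut). For each first piece i, the rest contributes max(k−i, prod[k−i]).
prod[2] = 1*max(1,0) = 1*1 = 1
prod[3] = 1*max(2,1) = 1*2 = 2
prod[4] = 2*max(2,1) = 2*2 = 4
prod[5] = 2*max(3,2) = 2*3 = 6
prod[6] = 3*max(3,2) = 3*3 = 9
prod[7] = 2*max(5,6) = 2*6 = 12
prod[8] = 2*max(6,9) = 2*9 = 18
prod[9] = 3*max(6,9) = 3*9 = 27
One optimal split: 3 + 3 + 3; product 3*3*3 = 27.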